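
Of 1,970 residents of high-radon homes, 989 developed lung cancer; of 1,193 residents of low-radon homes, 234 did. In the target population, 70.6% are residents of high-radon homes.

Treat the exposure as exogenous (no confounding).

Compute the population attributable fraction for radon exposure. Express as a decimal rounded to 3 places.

PAF ≈ 0.524

p₁ = P(outcome | exposed) = 989/1970 = 0.50203
p₀ = P(outcome | unexposed) = 234/1193 = 0.19614
Overall risk P(Y=1) = π·p₁ + (1−π)·p₀ = 0.706×0.50203 + 0.294×0.19614 = 0.4121.
Under exogeneity, PAF = [P(Y=1) − p₀] / P(Y=1).
PAF = (0.4121 − 0.19614) / 0.4121 ≈ 0.5240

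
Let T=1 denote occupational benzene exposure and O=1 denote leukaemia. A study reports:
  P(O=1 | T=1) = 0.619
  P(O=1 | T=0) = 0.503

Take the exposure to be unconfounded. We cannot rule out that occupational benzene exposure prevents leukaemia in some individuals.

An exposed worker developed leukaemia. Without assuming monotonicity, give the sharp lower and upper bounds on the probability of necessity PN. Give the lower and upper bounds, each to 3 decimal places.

Let p₁ = 0.619, p₀ = 0.503.
Under exogeneity alone the bounds on PN are max{0,(p₁−p₀)/p₁} ≤ PN ≤ min{1,(1−p₀)/p₁}.
  lower = (p₁ − p₀)/p₁ = 0.116 / 0.619 ≈ 0.1874
  upper = min{1, (1 − p₀)/p₁} = 0.497 / 0.619 ≈ 0.8029

0.187 ≤ PN ≤ 0.803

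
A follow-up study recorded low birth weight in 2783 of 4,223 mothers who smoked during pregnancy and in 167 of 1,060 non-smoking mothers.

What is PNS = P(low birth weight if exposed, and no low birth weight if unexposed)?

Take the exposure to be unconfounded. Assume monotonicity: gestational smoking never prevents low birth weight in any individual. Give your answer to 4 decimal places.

p₁ = P(outcome | exposed) = 2783/4223 = 0.65901
p₀ = P(outcome | unexposed) = 167/1060 = 0.15755
Under exogeneity and monotonicity, PNS = p₁ − p₀.
PNS = 0.65901 − 0.15755 = 0.50146

PNS ≈ 0.5015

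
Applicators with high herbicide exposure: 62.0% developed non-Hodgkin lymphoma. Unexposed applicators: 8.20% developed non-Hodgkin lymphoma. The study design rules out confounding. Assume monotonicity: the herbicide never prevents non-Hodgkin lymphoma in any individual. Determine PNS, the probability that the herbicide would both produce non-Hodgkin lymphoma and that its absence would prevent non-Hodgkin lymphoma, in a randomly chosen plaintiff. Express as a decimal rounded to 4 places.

p₁ = 0.62, p₀ = 0.082.
Under exogeneity and monotonicity, PNS = p₁ − p₀.
PNS = 0.62 − 0.082 = 0.538

PNS ≈ 0.5380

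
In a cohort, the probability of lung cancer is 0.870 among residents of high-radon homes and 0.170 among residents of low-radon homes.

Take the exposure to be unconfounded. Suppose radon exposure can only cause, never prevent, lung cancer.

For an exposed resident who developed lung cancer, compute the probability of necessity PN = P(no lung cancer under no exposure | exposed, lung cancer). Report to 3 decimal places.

Let p₁ = 0.87, p₀ = 0.17.
Under exogeneity and monotonicity, PN = (p₁ − p₀) / p₁.
PN = (0.87 − 0.17) / 0.87 = 0.7 / 0.87 ≈ 0.8046

PN ≈ 0.805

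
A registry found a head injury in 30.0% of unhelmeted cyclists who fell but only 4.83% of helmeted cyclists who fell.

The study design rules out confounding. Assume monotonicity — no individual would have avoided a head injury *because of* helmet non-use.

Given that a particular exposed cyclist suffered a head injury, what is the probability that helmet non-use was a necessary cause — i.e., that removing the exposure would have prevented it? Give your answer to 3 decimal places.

PN ≈ 0.839

p₁ = 0.3, p₀ = 0.0483.
Under exogeneity and monotonicity, PN = (p₁ − p₀) / p₁.
PN = (0.3 − 0.0483) / 0.3 = 0.2517 / 0.3 ≈ 0.8390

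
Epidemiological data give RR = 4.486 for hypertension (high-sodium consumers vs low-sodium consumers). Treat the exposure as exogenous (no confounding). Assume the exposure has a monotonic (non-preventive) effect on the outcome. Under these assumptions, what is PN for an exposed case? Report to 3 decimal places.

Under exogeneity and monotonicity, PN = (RR − 1) / RR = 1 − 1/RR.
PN = (4.486 − 1) / 4.486 = 3.486 / 4.486 ≈ 0.7771

PN ≈ 0.777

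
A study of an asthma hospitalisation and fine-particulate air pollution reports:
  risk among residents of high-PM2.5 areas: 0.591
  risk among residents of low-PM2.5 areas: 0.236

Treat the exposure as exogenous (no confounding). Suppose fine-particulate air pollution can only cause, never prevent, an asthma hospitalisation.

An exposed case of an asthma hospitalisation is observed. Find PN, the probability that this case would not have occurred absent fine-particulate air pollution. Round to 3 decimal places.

PN ≈ 0.601

Let p₁ = 0.591, p₀ = 0.236.
Under exogeneity and monotonicity, PN = (p₁ − p₀) / p₁.
PN = (0.591 − 0.236) / 0.591 = 0.355 / 0.591 ≈ 0.6007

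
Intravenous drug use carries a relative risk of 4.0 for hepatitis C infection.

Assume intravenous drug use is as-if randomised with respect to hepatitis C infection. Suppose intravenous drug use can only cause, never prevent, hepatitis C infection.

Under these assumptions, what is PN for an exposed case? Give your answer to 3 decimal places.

PN ≈ 0.750

Under exogeneity and monotonicity, PN = (RR − 1) / RR = 1 − 1/RR.
PN = (4.0 − 1) / 4.0 = 3 / 4.0 ≈ 0.7500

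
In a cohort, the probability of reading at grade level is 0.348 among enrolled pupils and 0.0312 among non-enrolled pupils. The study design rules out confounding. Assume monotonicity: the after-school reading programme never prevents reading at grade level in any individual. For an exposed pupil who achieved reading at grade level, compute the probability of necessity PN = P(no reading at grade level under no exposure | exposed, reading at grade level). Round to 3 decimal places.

Let p₁ = 0.348, p₀ = 0.0312.
Under exogeneity and monotonicity, PN = (p₁ − p₀) / p₁.
PN = (0.348 − 0.0312) / 0.348 = 0.3168 / 0.348 ≈ 0.9103

PN ≈ 0.910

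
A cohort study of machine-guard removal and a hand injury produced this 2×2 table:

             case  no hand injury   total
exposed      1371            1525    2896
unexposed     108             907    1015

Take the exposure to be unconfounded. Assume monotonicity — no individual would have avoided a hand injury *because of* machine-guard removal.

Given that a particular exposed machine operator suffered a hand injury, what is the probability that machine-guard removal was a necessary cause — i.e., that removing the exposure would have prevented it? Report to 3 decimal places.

PN ≈ 0.775

p₁ = P(outcome | exposed) = 1371/2896 = 0.47341
p₀ = P(outcome | unexposed) = 108/1015 = 0.1064
Under exogeneity and monotonicity, PN = (p₁ − p₀)/p₁.
PN = (0.47341 − 0.1064) / 0.47341 ≈ 0.7752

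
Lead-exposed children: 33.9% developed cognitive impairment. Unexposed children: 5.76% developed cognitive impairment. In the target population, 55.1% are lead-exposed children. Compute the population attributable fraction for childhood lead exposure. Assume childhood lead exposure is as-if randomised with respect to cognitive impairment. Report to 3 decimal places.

PAF ≈ 0.729

p₁ = 0.339, p₀ = 0.0576.
Overall risk P(Y=1) = π·p₁ + (1−π)·p₀ = 0.551×0.339 + 0.449×0.0576 = 0.21265.
Under exogeneity, PAF = [P(Y=1) − p₀] / P(Y=1).
PAF = (0.21265 − 0.0576) / 0.21265 ≈ 0.7291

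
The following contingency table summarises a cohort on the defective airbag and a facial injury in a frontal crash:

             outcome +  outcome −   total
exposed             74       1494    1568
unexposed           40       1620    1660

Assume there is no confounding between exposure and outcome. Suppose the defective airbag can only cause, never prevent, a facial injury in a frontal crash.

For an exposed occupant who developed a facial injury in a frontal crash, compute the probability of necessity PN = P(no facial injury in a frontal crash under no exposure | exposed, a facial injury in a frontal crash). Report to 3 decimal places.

p₁ = P(outcome | exposed) = 74/1568 = 0.047194
p₀ = P(outcome | unexposed) = 40/1660 = 0.024096
Under exogeneity and monotonicity, PN = (p₁ − p₀) / p₁.
PN = (0.047194 − 0.024096) / 0.047194 = 0.023097 / 0.047194 ≈ 0.4894

PN ≈ 0.489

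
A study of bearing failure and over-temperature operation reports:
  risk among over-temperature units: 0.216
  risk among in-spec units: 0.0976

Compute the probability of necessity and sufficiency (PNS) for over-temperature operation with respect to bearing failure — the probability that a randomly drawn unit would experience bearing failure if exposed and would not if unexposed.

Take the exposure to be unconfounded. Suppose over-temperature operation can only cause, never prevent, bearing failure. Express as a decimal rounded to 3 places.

PNS ≈ 0.118

Let p₁ = 0.216, p₀ = 0.0976.
Under exogeneity and monotonicity, PNS = p₁ − p₀.
PNS = 0.216 − 0.0976 = 0.1184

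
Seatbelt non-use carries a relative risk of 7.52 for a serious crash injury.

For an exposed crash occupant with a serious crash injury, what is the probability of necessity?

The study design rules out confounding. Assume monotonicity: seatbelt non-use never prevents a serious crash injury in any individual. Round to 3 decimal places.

Under exogeneity and monotonicity, PN = (RR − 1) / RR = 1 − 1/RR.
PN = (7.52 − 1) / 7.52 = 6.52 / 7.52 ≈ 0.8670

PN ≈ 0.867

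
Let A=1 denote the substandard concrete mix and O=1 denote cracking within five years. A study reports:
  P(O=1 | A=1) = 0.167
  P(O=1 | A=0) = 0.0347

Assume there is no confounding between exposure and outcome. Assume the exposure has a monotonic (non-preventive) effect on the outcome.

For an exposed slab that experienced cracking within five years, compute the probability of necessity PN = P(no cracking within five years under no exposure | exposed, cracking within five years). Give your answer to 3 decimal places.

PN ≈ 0.792

Let p₁ = 0.167, p₀ = 0.0347.
Under exogeneity and monotonicity, PN = (p₁ − p₀) / p₁.
PN = (0.167 − 0.0347) / 0.167 = 0.1323 / 0.167 ≈ 0.7922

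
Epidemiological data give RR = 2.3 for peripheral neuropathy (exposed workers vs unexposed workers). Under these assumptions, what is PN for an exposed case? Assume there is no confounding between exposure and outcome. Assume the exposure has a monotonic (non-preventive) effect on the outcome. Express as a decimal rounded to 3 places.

PN ≈ 0.565

Under exogeneity and monotonicity, PN = (RR − 1) / RR = 1 − 1/RR.
PN = (2.3 − 1) / 2.3 = 1.3 / 2.3 ≈ 0.5652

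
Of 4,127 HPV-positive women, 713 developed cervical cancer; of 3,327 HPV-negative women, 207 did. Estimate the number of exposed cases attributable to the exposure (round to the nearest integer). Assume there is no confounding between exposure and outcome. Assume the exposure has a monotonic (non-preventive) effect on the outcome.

about 456 cases

p₁ = P(outcome | exposed) = 713/4127 = 0.17276
p₀ = P(outcome | unexposed) = 207/3327 = 0.062218
PN = (p₁ − p₀)/p₁ = (0.17276 − 0.062218) / 0.17276 ≈ 0.63987.
Attributable cases ≈ PN × (exposed cases) = 0.63987 × 713 ≈ 456.23.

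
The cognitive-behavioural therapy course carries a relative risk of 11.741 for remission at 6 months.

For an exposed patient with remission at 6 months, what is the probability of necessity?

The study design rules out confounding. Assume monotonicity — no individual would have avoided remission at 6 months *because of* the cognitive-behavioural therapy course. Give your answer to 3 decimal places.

Under exogeneity and monotonicity, PN = (RR − 1) / RR = 1 − 1/RR.
PN = (11.741 − 1) / 11.741 = 10.74 / 11.741 ≈ 0.9148

PN ≈ 0.915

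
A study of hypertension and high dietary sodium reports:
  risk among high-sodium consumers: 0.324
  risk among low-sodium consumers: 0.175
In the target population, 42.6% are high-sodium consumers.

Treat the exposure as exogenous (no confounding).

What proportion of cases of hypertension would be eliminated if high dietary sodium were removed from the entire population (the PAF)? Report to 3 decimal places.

PAF ≈ 0.266

Let p₁ = 0.324, p₀ = 0.175.
Overall risk P(Y=1) = π·p₁ + (1−π)·p₀ = 0.426×0.324 + 0.574×0.175 = 0.23847.
Under exogeneity, PAF = [P(Y=1) − p₀] / P(Y=1).
PAF = (0.23847 − 0.175) / 0.23847 ≈ 0.2662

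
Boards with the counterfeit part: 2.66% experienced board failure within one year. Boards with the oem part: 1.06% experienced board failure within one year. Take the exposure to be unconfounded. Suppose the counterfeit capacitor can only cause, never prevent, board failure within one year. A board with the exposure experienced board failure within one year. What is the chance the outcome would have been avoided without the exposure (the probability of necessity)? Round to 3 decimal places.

p₁ = 0.0266, p₀ = 0.0106.
Under exogeneity and monotonicity, PN = (p₁ − p₀) / p₁.
PN = (0.0266 − 0.0106) / 0.0266 = 0.016 / 0.0266 ≈ 0.6015

PN ≈ 0.602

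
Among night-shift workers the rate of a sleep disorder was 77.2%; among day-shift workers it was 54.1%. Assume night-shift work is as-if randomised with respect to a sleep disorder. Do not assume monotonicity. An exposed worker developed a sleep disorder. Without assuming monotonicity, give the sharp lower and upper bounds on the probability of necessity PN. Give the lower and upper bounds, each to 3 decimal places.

p₁ = 0.772, p₀ = 0.541.
Under exogeneity alone the bounds on PN are max{0,(p₁−p₀)/p₁} ≤ PN ≤ min{1,(1−p₀)/p₁}.
  lower = (p₁ − p₀)/p₁ = 0.231 / 0.772 ≈ 0.2992
  upper = min{1, (1 − p₀)/p₁} = 0.459 / 0.772 ≈ 0.5946

0.299 ≤ PN ≤ 0.595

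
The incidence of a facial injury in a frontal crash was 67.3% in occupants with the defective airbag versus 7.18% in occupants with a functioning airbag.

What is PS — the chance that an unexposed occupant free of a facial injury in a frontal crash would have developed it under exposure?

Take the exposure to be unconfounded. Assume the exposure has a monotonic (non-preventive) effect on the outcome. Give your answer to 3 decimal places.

p₁ = 0.673, p₀ = 0.0718.
Under exogeneity and monotonicity, PS = (p₁ − p₀) / (1 − p₀).
PS = (0.673 − 0.0718) / (1 − 0.0718) = 0.6012 / 0.9282 ≈ 0.6477

PS ≈ 0.648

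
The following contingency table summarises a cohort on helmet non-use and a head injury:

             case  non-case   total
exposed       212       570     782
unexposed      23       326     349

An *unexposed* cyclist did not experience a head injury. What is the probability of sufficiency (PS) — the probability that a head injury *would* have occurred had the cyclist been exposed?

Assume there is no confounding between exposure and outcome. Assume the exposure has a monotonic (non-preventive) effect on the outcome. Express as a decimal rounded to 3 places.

PS ≈ 0.220

p₁ = P(outcome | exposed) = 212/782 = 0.2711
p₀ = P(outcome | unexposed) = 23/349 = 0.065903
Under exogeneity and monotonicity, PS = (p₁ − p₀) / (1 − p₀).
PS = (0.2711 − 0.065903) / (1 − 0.065903) = 0.2052 / 0.9341 ≈ 0.2197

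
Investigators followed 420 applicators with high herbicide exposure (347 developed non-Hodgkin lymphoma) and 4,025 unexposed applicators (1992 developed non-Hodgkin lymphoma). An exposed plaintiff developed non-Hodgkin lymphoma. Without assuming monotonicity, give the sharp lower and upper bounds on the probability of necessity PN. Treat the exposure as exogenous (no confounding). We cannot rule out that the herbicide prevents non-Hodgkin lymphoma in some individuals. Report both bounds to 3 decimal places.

p₁ = P(outcome | exposed) = 347/420 = 0.82619
p₀ = P(outcome | unexposed) = 1992/4025 = 0.49491
Under exogeneity alone the bounds on PN are max{0,(p₁−p₀)/p₁} ≤ PN ≤ min{1,(1−p₀)/p₁}.
  lower = (p₁ − p₀)/p₁ = 0.33128 / 0.82619 ≈ 0.4010
  upper = min{1, (1 − p₀)/p₁} = 0.50509 / 0.82619 ≈ 0.6114

0.401 ≤ PN ≤ 0.611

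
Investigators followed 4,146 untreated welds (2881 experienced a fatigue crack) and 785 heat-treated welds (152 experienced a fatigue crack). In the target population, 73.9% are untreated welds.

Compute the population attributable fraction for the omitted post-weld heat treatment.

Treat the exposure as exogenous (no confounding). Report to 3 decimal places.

p₁ = P(outcome | exposed) = 2881/4146 = 0.69489
p₀ = P(outcome | unexposed) = 152/785 = 0.19363
Overall risk P(Y=1) = π·p₁ + (1−π)·p₀ = 0.739×0.69489 + 0.261×0.19363 = 0.56406.
Under exogeneity, PAF = [P(Y=1) − p₀] / P(Y=1).
PAF = (0.56406 − 0.19363) / 0.56406 ≈ 0.6567

PAF ≈ 0.657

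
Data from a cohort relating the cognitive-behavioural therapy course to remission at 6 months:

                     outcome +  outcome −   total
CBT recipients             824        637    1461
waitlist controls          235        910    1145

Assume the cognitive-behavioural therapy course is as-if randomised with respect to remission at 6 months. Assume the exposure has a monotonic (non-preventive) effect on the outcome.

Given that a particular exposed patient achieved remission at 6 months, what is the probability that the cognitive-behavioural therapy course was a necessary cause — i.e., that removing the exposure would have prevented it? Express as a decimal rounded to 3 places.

PN ≈ 0.636

p₁ = P(outcome | exposed) = 824/1461 = 0.564
p₀ = P(outcome | unexposed) = 235/1145 = 0.20524
Under exogeneity and monotonicity, PN = (p₁ − p₀)/p₁.
PN = (0.564 − 0.20524) / 0.564 ≈ 0.6361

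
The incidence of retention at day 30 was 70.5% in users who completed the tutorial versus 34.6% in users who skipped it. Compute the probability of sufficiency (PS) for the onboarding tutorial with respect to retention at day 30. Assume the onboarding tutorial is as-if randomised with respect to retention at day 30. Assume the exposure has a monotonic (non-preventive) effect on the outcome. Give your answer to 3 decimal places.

PS ≈ 0.549

p₁ = 0.705, p₀ = 0.346.
Under exogeneity and monotonicity, PS = (p₁ − p₀) / (1 − p₀).
PS = (0.705 − 0.346) / (1 − 0.346) = 0.359 / 0.654 ≈ 0.5489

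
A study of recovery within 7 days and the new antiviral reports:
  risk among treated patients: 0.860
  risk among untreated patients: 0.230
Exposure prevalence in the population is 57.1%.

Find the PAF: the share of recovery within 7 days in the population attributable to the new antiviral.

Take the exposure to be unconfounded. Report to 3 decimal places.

PAF ≈ 0.610

Let p₁ = 0.86, p₀ = 0.23.
Overall risk P(Y=1) = π·p₁ + (1−π)·p₀ = 0.571×0.86 + 0.429×0.23 = 0.58973.
Under exogeneity, PAF = [P(Y=1) − p₀] / P(Y=1).
PAF = (0.58973 − 0.23) / 0.58973 ≈ 0.6100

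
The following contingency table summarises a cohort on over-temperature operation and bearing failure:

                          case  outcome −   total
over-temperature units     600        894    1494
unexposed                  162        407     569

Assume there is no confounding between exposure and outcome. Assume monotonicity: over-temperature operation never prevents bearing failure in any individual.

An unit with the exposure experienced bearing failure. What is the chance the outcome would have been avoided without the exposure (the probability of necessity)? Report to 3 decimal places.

PN ≈ 0.291

p₁ = P(outcome | exposed) = 600/1494 = 0.40161
p₀ = P(outcome | unexposed) = 162/569 = 0.28471
Under exogeneity and monotonicity, PN = (p₁ − p₀)/p₁.
PN = (0.40161 − 0.28471) / 0.40161 ≈ 0.2911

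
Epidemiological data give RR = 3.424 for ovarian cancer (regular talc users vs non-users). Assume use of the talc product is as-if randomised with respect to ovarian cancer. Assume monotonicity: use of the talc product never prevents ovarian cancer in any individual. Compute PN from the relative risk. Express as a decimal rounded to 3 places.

PN ≈ 0.708

Under exogeneity and monotonicity, PN = (RR − 1) / RR = 1 − 1/RR.
PN = (3.424 − 1) / 3.424 = 2.424 / 3.424 ≈ 0.7079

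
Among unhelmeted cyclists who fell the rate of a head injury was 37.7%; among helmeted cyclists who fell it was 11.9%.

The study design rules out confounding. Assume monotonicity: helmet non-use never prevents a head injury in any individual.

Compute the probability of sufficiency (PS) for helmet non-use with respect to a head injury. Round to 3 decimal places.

p₁ = 0.377, p₀ = 0.119.
Under exogeneity and monotonicity, PS = (p₁ − p₀) / (1 − p₀).
PS = (0.377 − 0.119) / (1 − 0.119) = 0.258 / 0.881 ≈ 0.2928

PS ≈ 0.293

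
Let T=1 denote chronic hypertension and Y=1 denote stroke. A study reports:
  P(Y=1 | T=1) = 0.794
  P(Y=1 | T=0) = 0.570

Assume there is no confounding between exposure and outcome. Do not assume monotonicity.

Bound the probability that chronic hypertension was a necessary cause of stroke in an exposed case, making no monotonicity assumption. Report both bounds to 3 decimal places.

0.282 ≤ PN ≤ 0.542

Let p₁ = 0.794, p₀ = 0.57.
Under exogeneity alone the bounds on PN are max{0,(p₁−p₀)/p₁} ≤ PN ≤ min{1,(1−p₀)/p₁}.
  lower = (p₁ − p₀)/p₁ = 0.224 / 0.794 ≈ 0.2821
  upper = min{1, (1 − p₀)/p₁} = 0.43 / 0.794 ≈ 0.5416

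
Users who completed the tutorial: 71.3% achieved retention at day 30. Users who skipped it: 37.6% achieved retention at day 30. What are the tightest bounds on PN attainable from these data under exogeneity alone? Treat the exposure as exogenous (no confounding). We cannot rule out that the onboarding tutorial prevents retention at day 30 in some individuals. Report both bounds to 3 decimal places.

0.473 ≤ PN ≤ 0.875

p₁ = 0.713, p₀ = 0.376.
Under exogeneity alone the bounds on PN are max{0,(p₁−p₀)/p₁} ≤ PN ≤ min{1,(1−p₀)/p₁}.
  lower = (p₁ − p₀)/p₁ = 0.337 / 0.713 ≈ 0.4727
  upper = min{1, (1 − p₀)/p₁} = 0.624 / 0.713 ≈ 0.8752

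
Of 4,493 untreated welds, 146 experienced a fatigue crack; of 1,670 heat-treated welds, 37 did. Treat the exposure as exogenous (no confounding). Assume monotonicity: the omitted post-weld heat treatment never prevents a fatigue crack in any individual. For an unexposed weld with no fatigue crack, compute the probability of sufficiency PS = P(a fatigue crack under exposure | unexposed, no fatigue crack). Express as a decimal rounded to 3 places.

PS ≈ 0.011

p₁ = P(outcome | exposed) = 146/4493 = 0.032495
p₀ = P(outcome | unexposed) = 37/1670 = 0.022156
Under exogeneity and monotonicity, PS = (p₁ − p₀) / (1 − p₀).
PS = (0.032495 − 0.022156) / (1 − 0.022156) = 0.010339 / 0.97784 ≈ 0.0106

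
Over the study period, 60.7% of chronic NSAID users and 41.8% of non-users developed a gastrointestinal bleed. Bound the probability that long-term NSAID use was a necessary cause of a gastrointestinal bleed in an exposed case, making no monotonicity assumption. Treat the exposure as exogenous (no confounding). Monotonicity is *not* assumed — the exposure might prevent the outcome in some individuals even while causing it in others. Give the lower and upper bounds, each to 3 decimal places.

0.311 ≤ PN ≤ 0.959

p₁ = 0.607, p₀ = 0.418.
Under exogeneity alone the bounds on PN are max{0,(p₁−p₀)/p₁} ≤ PN ≤ min{1,(1−p₀)/p₁}.
  lower = (p₁ − p₀)/p₁ = 0.189 / 0.607 ≈ 0.3114
  upper = min{1, (1 − p₀)/p₁} = 0.582 / 0.607 ≈ 0.9588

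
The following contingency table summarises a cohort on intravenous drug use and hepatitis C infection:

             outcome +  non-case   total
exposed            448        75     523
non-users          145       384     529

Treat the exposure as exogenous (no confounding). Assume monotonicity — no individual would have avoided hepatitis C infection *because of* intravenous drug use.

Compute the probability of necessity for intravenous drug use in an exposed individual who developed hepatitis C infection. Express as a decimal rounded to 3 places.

PN ≈ 0.680

p₁ = P(outcome | exposed) = 448/523 = 0.8566
p₀ = P(outcome | unexposed) = 145/529 = 0.2741
Under exogeneity and monotonicity, PN = (p₁ − p₀)/p₁.
PN = (0.8566 − 0.2741) / 0.8566 ≈ 0.6800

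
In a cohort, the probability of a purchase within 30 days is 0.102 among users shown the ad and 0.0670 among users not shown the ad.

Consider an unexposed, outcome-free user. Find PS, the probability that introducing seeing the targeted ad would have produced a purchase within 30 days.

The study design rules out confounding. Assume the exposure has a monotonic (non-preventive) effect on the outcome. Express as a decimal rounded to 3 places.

PS ≈ 0.038

Let p₁ = 0.102, p₀ = 0.067.
Under exogeneity and monotonicity, PS = (p₁ − p₀) / (1 − p₀).
PS = (0.102 − 0.067) / (1 − 0.067) = 0.035 / 0.933 ≈ 0.0375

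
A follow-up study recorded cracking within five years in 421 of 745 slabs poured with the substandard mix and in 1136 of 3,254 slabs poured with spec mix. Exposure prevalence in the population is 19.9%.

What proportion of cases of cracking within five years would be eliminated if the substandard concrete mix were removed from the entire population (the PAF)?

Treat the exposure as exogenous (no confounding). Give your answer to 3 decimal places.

p₁ = P(outcome | exposed) = 421/745 = 0.5651
p₀ = P(outcome | unexposed) = 1136/3254 = 0.34911
Overall risk P(Y=1) = π·p₁ + (1−π)·p₀ = 0.199×0.5651 + 0.801×0.34911 = 0.39209.
Under exogeneity, PAF = [P(Y=1) − p₀] / P(Y=1).
PAF = (0.39209 − 0.34911) / 0.39209 ≈ 0.1096

PAF ≈ 0.110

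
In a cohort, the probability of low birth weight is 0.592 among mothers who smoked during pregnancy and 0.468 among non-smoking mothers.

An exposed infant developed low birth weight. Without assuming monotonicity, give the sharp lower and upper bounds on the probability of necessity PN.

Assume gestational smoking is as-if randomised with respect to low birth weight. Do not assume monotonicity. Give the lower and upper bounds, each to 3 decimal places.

Let p₁ = 0.592, p₀ = 0.468.
Under exogeneity alone the bounds on PN are max{0,(p₁−p₀)/p₁} ≤ PN ≤ min{1,(1−p₀)/p₁}.
  lower = (p₁ − p₀)/p₁ = 0.124 / 0.592 ≈ 0.2095
  upper = min{1, (1 − p₀)/p₁} = 0.532 / 0.592 ≈ 0.8986

0.209 ≤ PN ≤ 0.899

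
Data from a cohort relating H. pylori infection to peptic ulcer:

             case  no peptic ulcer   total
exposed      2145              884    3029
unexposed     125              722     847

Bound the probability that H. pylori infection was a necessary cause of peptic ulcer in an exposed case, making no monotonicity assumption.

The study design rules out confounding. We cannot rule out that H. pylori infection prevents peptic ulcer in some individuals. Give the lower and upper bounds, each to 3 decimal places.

p₁ = P(outcome | exposed) = 2145/3029 = 0.70815
p₀ = P(outcome | unexposed) = 125/847 = 0.14758
Under exogeneity alone the bounds on PN are max{0,(p₁−p₀)/p₁} ≤ PN ≤ min{1,(1−p₀)/p₁}.
  lower = (p₁ − p₀)/p₁ = 0.56057 / 0.70815 ≈ 0.7916
  upper = min{1, (1 − p₀)/p₁} = 0.85242 / 0.70815 ≈ 1.2037 → capped at 1

0.792 ≤ PN ≤ 1.000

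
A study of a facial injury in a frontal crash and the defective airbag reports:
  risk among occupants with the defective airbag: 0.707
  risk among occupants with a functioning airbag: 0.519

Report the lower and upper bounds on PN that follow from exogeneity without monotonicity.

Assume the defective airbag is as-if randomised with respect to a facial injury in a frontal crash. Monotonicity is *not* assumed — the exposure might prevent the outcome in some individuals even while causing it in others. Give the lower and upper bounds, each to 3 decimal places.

Let p₁ = 0.707, p₀ = 0.519.
Under exogeneity alone the bounds on PN are max{0,(p₁−p₀)/p₁} ≤ PN ≤ min{1,(1−p₀)/p₁}.
  lower = (p₁ − p₀)/p₁ = 0.188 / 0.707 ≈ 0.2659
  upper = min{1, (1 − p₀)/p₁} = 0.481 / 0.707 ≈ 0.6803

0.266 ≤ PN ≤ 0.680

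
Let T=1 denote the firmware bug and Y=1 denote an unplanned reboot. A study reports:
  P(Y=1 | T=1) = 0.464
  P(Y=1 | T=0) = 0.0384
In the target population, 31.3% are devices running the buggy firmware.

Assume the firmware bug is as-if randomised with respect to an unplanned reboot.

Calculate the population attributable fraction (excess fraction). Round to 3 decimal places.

PAF ≈ 0.776

Let p₁ = 0.464, p₀ = 0.0384.
Overall risk P(Y=1) = π·p₁ + (1−π)·p₀ = 0.313×0.464 + 0.687×0.0384 = 0.17161.
Under exogeneity, PAF = [P(Y=1) − p₀] / P(Y=1).
PAF = (0.17161 − 0.0384) / 0.17161 ≈ 0.7762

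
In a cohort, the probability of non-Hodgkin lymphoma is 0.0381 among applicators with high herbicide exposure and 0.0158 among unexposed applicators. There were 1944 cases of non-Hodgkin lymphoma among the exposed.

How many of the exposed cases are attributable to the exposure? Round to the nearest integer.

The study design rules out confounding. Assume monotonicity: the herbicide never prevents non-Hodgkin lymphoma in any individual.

Let p₁ = 0.0381, p₀ = 0.0158.
PN = (p₁ − p₀)/p₁ = (0.0381 − 0.0158) / 0.0381 ≈ 0.58530.
Attributable cases ≈ PN × (exposed cases) = 0.58530 × 1944 ≈ 1137.83.

about 1138 cases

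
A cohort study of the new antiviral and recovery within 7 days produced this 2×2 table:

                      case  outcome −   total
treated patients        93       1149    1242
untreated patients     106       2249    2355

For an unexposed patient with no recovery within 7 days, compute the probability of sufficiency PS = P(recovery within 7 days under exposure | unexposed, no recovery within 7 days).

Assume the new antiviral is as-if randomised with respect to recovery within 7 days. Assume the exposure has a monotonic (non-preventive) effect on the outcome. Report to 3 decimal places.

p₁ = P(outcome | exposed) = 93/1242 = 0.074879
p₀ = P(outcome | unexposed) = 106/2355 = 0.045011
Under exogeneity and monotonicity, PS = (p₁ − p₀)/(1 − p₀).
PS = (0.074879 − 0.045011) / 0.95499 ≈ 0.0313

PS ≈ 0.031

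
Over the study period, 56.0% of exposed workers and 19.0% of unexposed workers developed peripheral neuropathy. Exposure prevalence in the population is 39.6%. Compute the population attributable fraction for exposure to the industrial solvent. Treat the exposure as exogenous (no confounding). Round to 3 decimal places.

PAF ≈ 0.435

p₁ = 0.56, p₀ = 0.19.
Overall risk P(Y=1) = π·p₁ + (1−π)·p₀ = 0.396×0.56 + 0.604×0.19 = 0.33652.
Under exogeneity, PAF = [P(Y=1) − p₀] / P(Y=1).
PAF = (0.33652 − 0.19) / 0.33652 ≈ 0.4354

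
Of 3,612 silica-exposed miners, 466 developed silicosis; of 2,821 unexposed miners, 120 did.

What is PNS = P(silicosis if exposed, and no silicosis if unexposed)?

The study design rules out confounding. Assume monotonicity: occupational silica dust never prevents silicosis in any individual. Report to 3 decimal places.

PNS ≈ 0.086

p₁ = P(outcome | exposed) = 466/3612 = 0.12901
p₀ = P(outcome | unexposed) = 120/2821 = 0.042538
Under exogeneity and monotonicity, PNS = p₁ − p₀.
PNS = 0.12901 − 0.042538 = 0.086476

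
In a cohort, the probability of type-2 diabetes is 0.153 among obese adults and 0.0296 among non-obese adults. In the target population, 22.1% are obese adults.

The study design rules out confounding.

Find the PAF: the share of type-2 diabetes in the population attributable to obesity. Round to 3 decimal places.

PAF ≈ 0.480

Let p₁ = 0.153, p₀ = 0.0296.
Overall risk P(Y=1) = π·p₁ + (1−π)·p₀ = 0.221×0.153 + 0.779×0.0296 = 0.056871.
Under exogeneity, PAF = [P(Y=1) − p₀] / P(Y=1).
PAF = (0.056871 − 0.0296) / 0.056871 ≈ 0.4795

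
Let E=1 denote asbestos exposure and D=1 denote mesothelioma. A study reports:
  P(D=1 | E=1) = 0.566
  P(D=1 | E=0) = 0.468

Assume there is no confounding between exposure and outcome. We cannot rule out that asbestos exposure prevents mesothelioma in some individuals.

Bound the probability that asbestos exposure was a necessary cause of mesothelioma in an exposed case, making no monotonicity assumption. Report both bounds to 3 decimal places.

Let p₁ = 0.566, p₀ = 0.468.
Under exogeneity alone the bounds on PN are max{0,(p₁−p₀)/p₁} ≤ PN ≤ min{1,(1−p₀)/p₁}.
  lower = (p₁ − p₀)/p₁ = 0.098 / 0.566 ≈ 0.1731
  upper = min{1, (1 − p₀)/p₁} = 0.532 / 0.566 ≈ 0.9399

0.173 ≤ PN ≤ 0.940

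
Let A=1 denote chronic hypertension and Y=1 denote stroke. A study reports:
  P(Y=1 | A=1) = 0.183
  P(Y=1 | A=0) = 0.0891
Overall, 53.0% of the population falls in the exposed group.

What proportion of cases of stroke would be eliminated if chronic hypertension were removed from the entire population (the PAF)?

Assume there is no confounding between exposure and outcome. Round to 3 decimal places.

PAF ≈ 0.358

Let p₁ = 0.183, p₀ = 0.0891.
Overall risk P(Y=1) = π·p₁ + (1−π)·p₀ = 0.53×0.183 + 0.47×0.0891 = 0.13887.
Under exogeneity, PAF = [P(Y=1) − p₀] / P(Y=1).
PAF = (0.13887 − 0.0891) / 0.13887 ≈ 0.3584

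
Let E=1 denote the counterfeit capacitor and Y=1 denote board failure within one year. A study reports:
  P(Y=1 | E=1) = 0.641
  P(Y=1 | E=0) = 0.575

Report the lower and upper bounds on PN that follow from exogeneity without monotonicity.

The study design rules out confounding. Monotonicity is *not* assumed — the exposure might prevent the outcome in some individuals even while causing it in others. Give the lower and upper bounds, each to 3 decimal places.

0.103 ≤ PN ≤ 0.663

Let p₁ = 0.641, p₀ = 0.575.
Under exogeneity alone the bounds on PN are max{0,(p₁−p₀)/p₁} ≤ PN ≤ min{1,(1−p₀)/p₁}.
  lower = (p₁ − p₀)/p₁ = 0.066 / 0.641 ≈ 0.1030
  upper = min{1, (1 − p₀)/p₁} = 0.425 / 0.641 ≈ 0.6630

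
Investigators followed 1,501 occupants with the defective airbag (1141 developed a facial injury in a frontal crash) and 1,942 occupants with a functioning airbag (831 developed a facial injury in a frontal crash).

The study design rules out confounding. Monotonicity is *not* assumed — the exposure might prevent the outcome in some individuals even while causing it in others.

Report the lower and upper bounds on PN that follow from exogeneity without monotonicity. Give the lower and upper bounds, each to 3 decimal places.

0.437 ≤ PN ≤ 0.753

p₁ = P(outcome | exposed) = 1141/1501 = 0.76016
p₀ = P(outcome | unexposed) = 831/1942 = 0.42791
Under exogeneity alone the bounds on PN are max{0,(p₁−p₀)/p₁} ≤ PN ≤ min{1,(1−p₀)/p₁}.
  lower = (p₁ − p₀)/p₁ = 0.33225 / 0.76016 ≈ 0.4371
  upper = min{1, (1 − p₀)/p₁} = 0.57209 / 0.76016 ≈ 0.7526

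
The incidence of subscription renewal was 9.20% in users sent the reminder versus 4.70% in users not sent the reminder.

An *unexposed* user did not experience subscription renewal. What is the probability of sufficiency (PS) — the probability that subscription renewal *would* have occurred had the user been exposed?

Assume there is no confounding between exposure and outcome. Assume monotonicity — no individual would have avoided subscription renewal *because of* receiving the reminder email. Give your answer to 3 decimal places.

PS ≈ 0.047

p₁ = 0.092, p₀ = 0.047.
Under exogeneity and monotonicity, PS = (p₁ − p₀) / (1 − p₀).
PS = (0.092 − 0.047) / (1 − 0.047) = 0.045 / 0.953 ≈ 0.0472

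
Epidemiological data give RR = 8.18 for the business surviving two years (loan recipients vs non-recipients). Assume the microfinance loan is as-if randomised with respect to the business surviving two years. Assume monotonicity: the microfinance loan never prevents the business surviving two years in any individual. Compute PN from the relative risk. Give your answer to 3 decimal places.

Under exogeneity and monotonicity, PN = (RR − 1) / RR = 1 − 1/RR.
PN = (8.18 − 1) / 8.18 = 7.18 / 8.18 ≈ 0.8778

PN ≈ 0.878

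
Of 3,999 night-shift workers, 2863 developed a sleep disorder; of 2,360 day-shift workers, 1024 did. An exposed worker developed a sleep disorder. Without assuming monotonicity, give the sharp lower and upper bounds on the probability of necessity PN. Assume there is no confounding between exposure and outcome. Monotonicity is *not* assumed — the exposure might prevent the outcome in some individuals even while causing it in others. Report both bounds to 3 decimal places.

p₁ = P(outcome | exposed) = 2863/3999 = 0.71593
p₀ = P(outcome | unexposed) = 1024/2360 = 0.4339
Under exogeneity alone the bounds on PN are max{0,(p₁−p₀)/p₁} ≤ PN ≤ min{1,(1−p₀)/p₁}.
  lower = (p₁ − p₀)/p₁ = 0.28203 / 0.71593 ≈ 0.3939
  upper = min{1, (1 − p₀)/p₁} = 0.5661 / 0.71593 ≈ 0.7907

0.394 ≤ PN ≤ 0.791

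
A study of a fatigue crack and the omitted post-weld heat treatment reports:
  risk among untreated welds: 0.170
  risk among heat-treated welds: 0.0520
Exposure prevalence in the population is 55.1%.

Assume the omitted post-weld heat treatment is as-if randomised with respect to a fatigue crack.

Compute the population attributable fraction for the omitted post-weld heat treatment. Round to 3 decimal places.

Let p₁ = 0.17, p₀ = 0.052.
Overall risk P(Y=1) = π·p₁ + (1−π)·p₀ = 0.551×0.17 + 0.449×0.052 = 0.11702.
Under exogeneity, PAF = [P(Y=1) − p₀] / P(Y=1).
PAF = (0.11702 − 0.052) / 0.11702 ≈ 0.5556

PAF ≈ 0.556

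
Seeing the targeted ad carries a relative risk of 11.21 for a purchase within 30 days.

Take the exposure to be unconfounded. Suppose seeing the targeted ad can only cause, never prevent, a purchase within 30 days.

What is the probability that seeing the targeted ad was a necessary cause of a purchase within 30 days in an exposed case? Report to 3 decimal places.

PN ≈ 0.911

Under exogeneity and monotonicity, PN = (RR − 1) / RR = 1 − 1/RR.
PN = (11.21 − 1) / 11.21 = 10.21 / 11.21 ≈ 0.9108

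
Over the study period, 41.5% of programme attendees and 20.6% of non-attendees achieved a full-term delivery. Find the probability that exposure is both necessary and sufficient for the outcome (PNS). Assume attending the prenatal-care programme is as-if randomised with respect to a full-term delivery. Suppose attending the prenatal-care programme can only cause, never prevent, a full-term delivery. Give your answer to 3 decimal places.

PNS ≈ 0.209

p₁ = 0.415, p₀ = 0.206.
Under exogeneity and monotonicity, PNS = p₁ − p₀.
PNS = 0.415 − 0.206 = 0.209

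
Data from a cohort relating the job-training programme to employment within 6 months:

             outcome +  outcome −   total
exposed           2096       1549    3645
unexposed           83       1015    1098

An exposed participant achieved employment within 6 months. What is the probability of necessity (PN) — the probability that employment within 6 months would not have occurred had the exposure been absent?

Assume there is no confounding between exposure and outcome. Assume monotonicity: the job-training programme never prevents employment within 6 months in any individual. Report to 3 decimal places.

p₁ = P(outcome | exposed) = 2096/3645 = 0.57503
p₀ = P(outcome | unexposed) = 83/1098 = 0.075592
Under exogeneity and monotonicity, PN = (p₁ − p₀)/p₁.
PN = (0.57503 − 0.075592) / 0.57503 ≈ 0.8685

PN ≈ 0.869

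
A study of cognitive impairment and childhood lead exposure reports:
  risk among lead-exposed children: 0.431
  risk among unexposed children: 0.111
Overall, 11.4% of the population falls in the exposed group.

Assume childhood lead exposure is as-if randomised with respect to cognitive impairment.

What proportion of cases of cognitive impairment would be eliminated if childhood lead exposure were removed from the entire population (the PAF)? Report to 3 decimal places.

PAF ≈ 0.247

Let p₁ = 0.431, p₀ = 0.111.
Overall risk P(Y=1) = π·p₁ + (1−π)·p₀ = 0.114×0.431 + 0.886×0.111 = 0.14748.
Under exogeneity, PAF = [P(Y=1) − p₀] / P(Y=1).
PAF = (0.14748 − 0.111) / 0.14748 ≈ 0.2474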